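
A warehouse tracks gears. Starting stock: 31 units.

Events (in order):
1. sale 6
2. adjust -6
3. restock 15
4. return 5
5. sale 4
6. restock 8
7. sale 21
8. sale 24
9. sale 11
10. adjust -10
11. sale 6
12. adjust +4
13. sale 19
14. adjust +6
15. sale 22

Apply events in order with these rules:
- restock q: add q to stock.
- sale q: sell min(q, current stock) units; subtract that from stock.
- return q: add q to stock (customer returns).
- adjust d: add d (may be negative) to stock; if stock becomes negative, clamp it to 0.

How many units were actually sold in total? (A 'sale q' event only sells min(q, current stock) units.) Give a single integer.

Answer: 63

Derivation:
Processing events:
Start: stock = 31
  Event 1 (sale 6): sell min(6,31)=6. stock: 31 - 6 = 25. total_sold = 6
  Event 2 (adjust -6): 25 + -6 = 19
  Event 3 (restock 15): 19 + 15 = 34
  Event 4 (return 5): 34 + 5 = 39
  Event 5 (sale 4): sell min(4,39)=4. stock: 39 - 4 = 35. total_sold = 10
  Event 6 (restock 8): 35 + 8 = 43
  Event 7 (sale 21): sell min(21,43)=21. stock: 43 - 21 = 22. total_sold = 31
  Event 8 (sale 24): sell min(24,22)=22. stock: 22 - 22 = 0. total_sold = 53
  Event 9 (sale 11): sell min(11,0)=0. stock: 0 - 0 = 0. total_sold = 53
  Event 10 (adjust -10): 0 + -10 = 0 (clamped to 0)
  Event 11 (sale 6): sell min(6,0)=0. stock: 0 - 0 = 0. total_sold = 53
  Event 12 (adjust +4): 0 + 4 = 4
  Event 13 (sale 19): sell min(19,4)=4. stock: 4 - 4 = 0. total_sold = 57
  Event 14 (adjust +6): 0 + 6 = 6
  Event 15 (sale 22): sell min(22,6)=6. stock: 6 - 6 = 0. total_sold = 63
Final: stock = 0, total_sold = 63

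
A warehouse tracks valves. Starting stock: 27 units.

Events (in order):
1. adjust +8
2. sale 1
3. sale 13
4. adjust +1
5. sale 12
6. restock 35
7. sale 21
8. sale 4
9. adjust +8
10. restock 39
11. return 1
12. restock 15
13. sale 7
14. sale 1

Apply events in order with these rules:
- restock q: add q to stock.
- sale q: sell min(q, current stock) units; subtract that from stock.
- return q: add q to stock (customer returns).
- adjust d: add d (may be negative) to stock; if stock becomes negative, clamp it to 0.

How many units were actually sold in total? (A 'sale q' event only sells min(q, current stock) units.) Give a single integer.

Processing events:
Start: stock = 27
  Event 1 (adjust +8): 27 + 8 = 35
  Event 2 (sale 1): sell min(1,35)=1. stock: 35 - 1 = 34. total_sold = 1
  Event 3 (sale 13): sell min(13,34)=13. stock: 34 - 13 = 21. total_sold = 14
  Event 4 (adjust +1): 21 + 1 = 22
  Event 5 (sale 12): sell min(12,22)=12. stock: 22 - 12 = 10. total_sold = 26
  Event 6 (restock 35): 10 + 35 = 45
  Event 7 (sale 21): sell min(21,45)=21. stock: 45 - 21 = 24. total_sold = 47
  Event 8 (sale 4): sell min(4,24)=4. stock: 24 - 4 = 20. total_sold = 51
  Event 9 (adjust +8): 20 + 8 = 28
  Event 10 (restock 39): 28 + 39 = 67
  Event 11 (return 1): 67 + 1 = 68
  Event 12 (restock 15): 68 + 15 = 83
  Event 13 (sale 7): sell min(7,83)=7. stock: 83 - 7 = 76. total_sold = 58
  Event 14 (sale 1): sell min(1,76)=1. stock: 76 - 1 = 75. total_sold = 59
Final: stock = 75, total_sold = 59

Answer: 59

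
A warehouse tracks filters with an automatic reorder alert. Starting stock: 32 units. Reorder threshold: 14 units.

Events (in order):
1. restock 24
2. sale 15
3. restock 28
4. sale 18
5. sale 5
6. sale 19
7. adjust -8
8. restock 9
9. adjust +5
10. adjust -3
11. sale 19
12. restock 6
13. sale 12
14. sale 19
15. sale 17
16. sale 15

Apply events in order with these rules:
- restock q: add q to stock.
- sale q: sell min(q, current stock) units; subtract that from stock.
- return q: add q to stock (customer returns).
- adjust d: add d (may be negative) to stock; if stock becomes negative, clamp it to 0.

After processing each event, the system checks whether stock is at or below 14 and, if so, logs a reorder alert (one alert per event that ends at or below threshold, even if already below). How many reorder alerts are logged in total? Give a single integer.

Answer: 5

Derivation:
Processing events:
Start: stock = 32
  Event 1 (restock 24): 32 + 24 = 56
  Event 2 (sale 15): sell min(15,56)=15. stock: 56 - 15 = 41. total_sold = 15
  Event 3 (restock 28): 41 + 28 = 69
  Event 4 (sale 18): sell min(18,69)=18. stock: 69 - 18 = 51. total_sold = 33
  Event 5 (sale 5): sell min(5,51)=5. stock: 51 - 5 = 46. total_sold = 38
  Event 6 (sale 19): sell min(19,46)=19. stock: 46 - 19 = 27. total_sold = 57
  Event 7 (adjust -8): 27 + -8 = 19
  Event 8 (restock 9): 19 + 9 = 28
  Event 9 (adjust +5): 28 + 5 = 33
  Event 10 (adjust -3): 33 + -3 = 30
  Event 11 (sale 19): sell min(19,30)=19. stock: 30 - 19 = 11. total_sold = 76
  Event 12 (restock 6): 11 + 6 = 17
  Event 13 (sale 12): sell min(12,17)=12. stock: 17 - 12 = 5. total_sold = 88
  Event 14 (sale 19): sell min(19,5)=5. stock: 5 - 5 = 0. total_sold = 93
  Event 15 (sale 17): sell min(17,0)=0. stock: 0 - 0 = 0. total_sold = 93
  Event 16 (sale 15): sell min(15,0)=0. stock: 0 - 0 = 0. total_sold = 93
Final: stock = 0, total_sold = 93

Checking against threshold 14:
  After event 1: stock=56 > 14
  After event 2: stock=41 > 14
  After event 3: stock=69 > 14
  After event 4: stock=51 > 14
  After event 5: stock=46 > 14
  After event 6: stock=27 > 14
  After event 7: stock=19 > 14
  After event 8: stock=28 > 14
  After event 9: stock=33 > 14
  After event 10: stock=30 > 14
  After event 11: stock=11 <= 14 -> ALERT
  After event 12: stock=17 > 14
  After event 13: stock=5 <= 14 -> ALERT
  After event 14: stock=0 <= 14 -> ALERT
  After event 15: stock=0 <= 14 -> ALERT
  After event 16: stock=0 <= 14 -> ALERT
Alert events: [11, 13, 14, 15, 16]. Count = 5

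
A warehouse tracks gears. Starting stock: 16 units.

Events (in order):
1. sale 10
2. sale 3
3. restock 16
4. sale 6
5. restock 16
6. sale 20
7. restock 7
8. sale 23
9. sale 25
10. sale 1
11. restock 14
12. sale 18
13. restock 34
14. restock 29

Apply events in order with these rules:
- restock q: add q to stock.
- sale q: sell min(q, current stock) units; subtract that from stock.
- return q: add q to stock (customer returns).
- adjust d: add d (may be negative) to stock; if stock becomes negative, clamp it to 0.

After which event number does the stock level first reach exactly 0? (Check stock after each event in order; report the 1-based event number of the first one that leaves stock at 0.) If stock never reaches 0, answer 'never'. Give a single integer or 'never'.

Processing events:
Start: stock = 16
  Event 1 (sale 10): sell min(10,16)=10. stock: 16 - 10 = 6. total_sold = 10
  Event 2 (sale 3): sell min(3,6)=3. stock: 6 - 3 = 3. total_sold = 13
  Event 3 (restock 16): 3 + 16 = 19
  Event 4 (sale 6): sell min(6,19)=6. stock: 19 - 6 = 13. total_sold = 19
  Event 5 (restock 16): 13 + 16 = 29
  Event 6 (sale 20): sell min(20,29)=20. stock: 29 - 20 = 9. total_sold = 39
  Event 7 (restock 7): 9 + 7 = 16
  Event 8 (sale 23): sell min(23,16)=16. stock: 16 - 16 = 0. total_sold = 55
  Event 9 (sale 25): sell min(25,0)=0. stock: 0 - 0 = 0. total_sold = 55
  Event 10 (sale 1): sell min(1,0)=0. stock: 0 - 0 = 0. total_sold = 55
  Event 11 (restock 14): 0 + 14 = 14
  Event 12 (sale 18): sell min(18,14)=14. stock: 14 - 14 = 0. total_sold = 69
  Event 13 (restock 34): 0 + 34 = 34
  Event 14 (restock 29): 34 + 29 = 63
Final: stock = 63, total_sold = 69

First zero at event 8.

Answer: 8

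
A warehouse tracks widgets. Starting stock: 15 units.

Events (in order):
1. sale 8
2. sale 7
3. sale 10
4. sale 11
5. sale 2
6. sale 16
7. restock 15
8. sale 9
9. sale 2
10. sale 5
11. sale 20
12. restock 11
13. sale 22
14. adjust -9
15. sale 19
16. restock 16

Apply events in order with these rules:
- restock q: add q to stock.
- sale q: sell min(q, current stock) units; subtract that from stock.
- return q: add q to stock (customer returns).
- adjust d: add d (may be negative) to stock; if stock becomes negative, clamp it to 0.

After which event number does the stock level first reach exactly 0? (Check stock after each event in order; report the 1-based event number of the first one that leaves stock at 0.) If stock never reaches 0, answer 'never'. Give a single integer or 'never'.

Answer: 2

Derivation:
Processing events:
Start: stock = 15
  Event 1 (sale 8): sell min(8,15)=8. stock: 15 - 8 = 7. total_sold = 8
  Event 2 (sale 7): sell min(7,7)=7. stock: 7 - 7 = 0. total_sold = 15
  Event 3 (sale 10): sell min(10,0)=0. stock: 0 - 0 = 0. total_sold = 15
  Event 4 (sale 11): sell min(11,0)=0. stock: 0 - 0 = 0. total_sold = 15
  Event 5 (sale 2): sell min(2,0)=0. stock: 0 - 0 = 0. total_sold = 15
  Event 6 (sale 16): sell min(16,0)=0. stock: 0 - 0 = 0. total_sold = 15
  Event 7 (restock 15): 0 + 15 = 15
  Event 8 (sale 9): sell min(9,15)=9. stock: 15 - 9 = 6. total_sold = 24
  Event 9 (sale 2): sell min(2,6)=2. stock: 6 - 2 = 4. total_sold = 26
  Event 10 (sale 5): sell min(5,4)=4. stock: 4 - 4 = 0. total_sold = 30
  Event 11 (sale 20): sell min(20,0)=0. stock: 0 - 0 = 0. total_sold = 30
  Event 12 (restock 11): 0 + 11 = 11
  Event 13 (sale 22): sell min(22,11)=11. stock: 11 - 11 = 0. total_sold = 41
  Event 14 (adjust -9): 0 + -9 = 0 (clamped to 0)
  Event 15 (sale 19): sell min(19,0)=0. stock: 0 - 0 = 0. total_sold = 41
  Event 16 (restock 16): 0 + 16 = 16
Final: stock = 16, total_sold = 41

First zero at event 2.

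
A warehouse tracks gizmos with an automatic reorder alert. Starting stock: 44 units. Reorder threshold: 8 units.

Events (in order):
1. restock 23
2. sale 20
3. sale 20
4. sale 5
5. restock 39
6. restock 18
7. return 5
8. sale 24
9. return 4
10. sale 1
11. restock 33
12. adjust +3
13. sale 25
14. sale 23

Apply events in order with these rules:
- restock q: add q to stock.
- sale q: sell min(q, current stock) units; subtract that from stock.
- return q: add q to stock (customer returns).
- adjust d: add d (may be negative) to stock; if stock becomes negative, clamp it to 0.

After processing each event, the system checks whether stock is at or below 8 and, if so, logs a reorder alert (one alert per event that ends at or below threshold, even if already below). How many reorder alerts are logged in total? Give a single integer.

Answer: 0

Derivation:
Processing events:
Start: stock = 44
  Event 1 (restock 23): 44 + 23 = 67
  Event 2 (sale 20): sell min(20,67)=20. stock: 67 - 20 = 47. total_sold = 20
  Event 3 (sale 20): sell min(20,47)=20. stock: 47 - 20 = 27. total_sold = 40
  Event 4 (sale 5): sell min(5,27)=5. stock: 27 - 5 = 22. total_sold = 45
  Event 5 (restock 39): 22 + 39 = 61
  Event 6 (restock 18): 61 + 18 = 79
  Event 7 (return 5): 79 + 5 = 84
  Event 8 (sale 24): sell min(24,84)=24. stock: 84 - 24 = 60. total_sold = 69
  Event 9 (return 4): 60 + 4 = 64
  Event 10 (sale 1): sell min(1,64)=1. stock: 64 - 1 = 63. total_sold = 70
  Event 11 (restock 33): 63 + 33 = 96
  Event 12 (adjust +3): 96 + 3 = 99
  Event 13 (sale 25): sell min(25,99)=25. stock: 99 - 25 = 74. total_sold = 95
  Event 14 (sale 23): sell min(23,74)=23. stock: 74 - 23 = 51. total_sold = 118
Final: stock = 51, total_sold = 118

Checking against threshold 8:
  After event 1: stock=67 > 8
  After event 2: stock=47 > 8
  After event 3: stock=27 > 8
  After event 4: stock=22 > 8
  After event 5: stock=61 > 8
  After event 6: stock=79 > 8
  After event 7: stock=84 > 8
  After event 8: stock=60 > 8
  After event 9: stock=64 > 8
  After event 10: stock=63 > 8
  After event 11: stock=96 > 8
  After event 12: stock=99 > 8
  After event 13: stock=74 > 8
  After event 14: stock=51 > 8
Alert events: []. Count = 0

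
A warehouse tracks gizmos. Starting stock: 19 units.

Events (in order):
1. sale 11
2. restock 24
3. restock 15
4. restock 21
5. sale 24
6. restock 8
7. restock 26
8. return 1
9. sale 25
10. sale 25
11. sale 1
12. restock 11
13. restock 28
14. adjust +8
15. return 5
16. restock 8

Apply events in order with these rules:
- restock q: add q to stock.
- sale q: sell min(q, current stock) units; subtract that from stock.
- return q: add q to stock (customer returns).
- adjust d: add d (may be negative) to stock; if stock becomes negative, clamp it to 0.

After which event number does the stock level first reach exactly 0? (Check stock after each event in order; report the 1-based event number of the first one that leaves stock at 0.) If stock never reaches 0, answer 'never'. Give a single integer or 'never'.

Processing events:
Start: stock = 19
  Event 1 (sale 11): sell min(11,19)=11. stock: 19 - 11 = 8. total_sold = 11
  Event 2 (restock 24): 8 + 24 = 32
  Event 3 (restock 15): 32 + 15 = 47
  Event 4 (restock 21): 47 + 21 = 68
  Event 5 (sale 24): sell min(24,68)=24. stock: 68 - 24 = 44. total_sold = 35
  Event 6 (restock 8): 44 + 8 = 52
  Event 7 (restock 26): 52 + 26 = 78
  Event 8 (return 1): 78 + 1 = 79
  Event 9 (sale 25): sell min(25,79)=25. stock: 79 - 25 = 54. total_sold = 60
  Event 10 (sale 25): sell min(25,54)=25. stock: 54 - 25 = 29. total_sold = 85
  Event 11 (sale 1): sell min(1,29)=1. stock: 29 - 1 = 28. total_sold = 86
  Event 12 (restock 11): 28 + 11 = 39
  Event 13 (restock 28): 39 + 28 = 67
  Event 14 (adjust +8): 67 + 8 = 75
  Event 15 (return 5): 75 + 5 = 80
  Event 16 (restock 8): 80 + 8 = 88
Final: stock = 88, total_sold = 86

Stock never reaches 0.

Answer: never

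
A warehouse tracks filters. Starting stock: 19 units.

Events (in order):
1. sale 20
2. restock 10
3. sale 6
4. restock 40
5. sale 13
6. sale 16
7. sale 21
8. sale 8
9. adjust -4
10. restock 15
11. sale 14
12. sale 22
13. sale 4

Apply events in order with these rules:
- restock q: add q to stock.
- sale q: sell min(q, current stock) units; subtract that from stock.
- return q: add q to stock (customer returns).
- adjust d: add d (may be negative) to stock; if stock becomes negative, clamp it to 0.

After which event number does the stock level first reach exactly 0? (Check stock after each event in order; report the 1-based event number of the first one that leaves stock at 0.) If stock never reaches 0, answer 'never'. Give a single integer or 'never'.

Processing events:
Start: stock = 19
  Event 1 (sale 20): sell min(20,19)=19. stock: 19 - 19 = 0. total_sold = 19
  Event 2 (restock 10): 0 + 10 = 10
  Event 3 (sale 6): sell min(6,10)=6. stock: 10 - 6 = 4. total_sold = 25
  Event 4 (restock 40): 4 + 40 = 44
  Event 5 (sale 13): sell min(13,44)=13. stock: 44 - 13 = 31. total_sold = 38
  Event 6 (sale 16): sell min(16,31)=16. stock: 31 - 16 = 15. total_sold = 54
  Event 7 (sale 21): sell min(21,15)=15. stock: 15 - 15 = 0. total_sold = 69
  Event 8 (sale 8): sell min(8,0)=0. stock: 0 - 0 = 0. total_sold = 69
  Event 9 (adjust -4): 0 + -4 = 0 (clamped to 0)
  Event 10 (restock 15): 0 + 15 = 15
  Event 11 (sale 14): sell min(14,15)=14. stock: 15 - 14 = 1. total_sold = 83
  Event 12 (sale 22): sell min(22,1)=1. stock: 1 - 1 = 0. total_sold = 84
  Event 13 (sale 4): sell min(4,0)=0. stock: 0 - 0 = 0. total_sold = 84
Final: stock = 0, total_sold = 84

First zero at event 1.

Answer: 1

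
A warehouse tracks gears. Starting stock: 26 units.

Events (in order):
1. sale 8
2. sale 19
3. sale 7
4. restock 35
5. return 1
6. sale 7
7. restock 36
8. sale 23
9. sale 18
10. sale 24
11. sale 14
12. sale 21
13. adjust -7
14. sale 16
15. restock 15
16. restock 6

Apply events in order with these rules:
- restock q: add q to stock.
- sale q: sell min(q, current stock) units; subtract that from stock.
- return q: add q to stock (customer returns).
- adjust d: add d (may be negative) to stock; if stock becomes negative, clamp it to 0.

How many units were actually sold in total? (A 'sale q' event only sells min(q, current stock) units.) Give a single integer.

Processing events:
Start: stock = 26
  Event 1 (sale 8): sell min(8,26)=8. stock: 26 - 8 = 18. total_sold = 8
  Event 2 (sale 19): sell min(19,18)=18. stock: 18 - 18 = 0. total_sold = 26
  Event 3 (sale 7): sell min(7,0)=0. stock: 0 - 0 = 0. total_sold = 26
  Event 4 (restock 35): 0 + 35 = 35
  Event 5 (return 1): 35 + 1 = 36
  Event 6 (sale 7): sell min(7,36)=7. stock: 36 - 7 = 29. total_sold = 33
  Event 7 (restock 36): 29 + 36 = 65
  Event 8 (sale 23): sell min(23,65)=23. stock: 65 - 23 = 42. total_sold = 56
  Event 9 (sale 18): sell min(18,42)=18. stock: 42 - 18 = 24. total_sold = 74
  Event 10 (sale 24): sell min(24,24)=24. stock: 24 - 24 = 0. total_sold = 98
  Event 11 (sale 14): sell min(14,0)=0. stock: 0 - 0 = 0. total_sold = 98
  Event 12 (sale 21): sell min(21,0)=0. stock: 0 - 0 = 0. total_sold = 98
  Event 13 (adjust -7): 0 + -7 = 0 (clamped to 0)
  Event 14 (sale 16): sell min(16,0)=0. stock: 0 - 0 = 0. total_sold = 98
  Event 15 (restock 15): 0 + 15 = 15
  Event 16 (restock 6): 15 + 6 = 21
Final: stock = 21, total_sold = 98

Answer: 98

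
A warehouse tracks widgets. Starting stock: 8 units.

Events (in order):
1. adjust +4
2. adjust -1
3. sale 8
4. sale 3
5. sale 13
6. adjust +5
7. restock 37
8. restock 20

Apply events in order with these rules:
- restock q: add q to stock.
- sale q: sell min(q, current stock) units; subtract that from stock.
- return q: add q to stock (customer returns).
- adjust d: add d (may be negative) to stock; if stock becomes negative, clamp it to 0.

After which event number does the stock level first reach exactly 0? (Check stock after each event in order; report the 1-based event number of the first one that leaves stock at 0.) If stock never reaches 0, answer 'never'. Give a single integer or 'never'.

Answer: 4

Derivation:
Processing events:
Start: stock = 8
  Event 1 (adjust +4): 8 + 4 = 12
  Event 2 (adjust -1): 12 + -1 = 11
  Event 3 (sale 8): sell min(8,11)=8. stock: 11 - 8 = 3. total_sold = 8
  Event 4 (sale 3): sell min(3,3)=3. stock: 3 - 3 = 0. total_sold = 11
  Event 5 (sale 13): sell min(13,0)=0. stock: 0 - 0 = 0. total_sold = 11
  Event 6 (adjust +5): 0 + 5 = 5
  Event 7 (restock 37): 5 + 37 = 42
  Event 8 (restock 20): 42 + 20 = 62
Final: stock = 62, total_sold = 11

First zero at event 4.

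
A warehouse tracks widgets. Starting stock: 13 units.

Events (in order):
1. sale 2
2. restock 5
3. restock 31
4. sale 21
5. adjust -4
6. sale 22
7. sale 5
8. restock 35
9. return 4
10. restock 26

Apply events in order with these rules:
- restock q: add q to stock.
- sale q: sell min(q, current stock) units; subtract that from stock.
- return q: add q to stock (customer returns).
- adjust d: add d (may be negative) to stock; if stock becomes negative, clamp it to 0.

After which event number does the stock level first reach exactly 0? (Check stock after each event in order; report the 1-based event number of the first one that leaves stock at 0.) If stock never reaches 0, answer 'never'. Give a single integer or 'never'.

Processing events:
Start: stock = 13
  Event 1 (sale 2): sell min(2,13)=2. stock: 13 - 2 = 11. total_sold = 2
  Event 2 (restock 5): 11 + 5 = 16
  Event 3 (restock 31): 16 + 31 = 47
  Event 4 (sale 21): sell min(21,47)=21. stock: 47 - 21 = 26. total_sold = 23
  Event 5 (adjust -4): 26 + -4 = 22
  Event 6 (sale 22): sell min(22,22)=22. stock: 22 - 22 = 0. total_sold = 45
  Event 7 (sale 5): sell min(5,0)=0. stock: 0 - 0 = 0. total_sold = 45
  Event 8 (restock 35): 0 + 35 = 35
  Event 9 (return 4): 35 + 4 = 39
  Event 10 (restock 26): 39 + 26 = 65
Final: stock = 65, total_sold = 45

First zero at event 6.

Answer: 6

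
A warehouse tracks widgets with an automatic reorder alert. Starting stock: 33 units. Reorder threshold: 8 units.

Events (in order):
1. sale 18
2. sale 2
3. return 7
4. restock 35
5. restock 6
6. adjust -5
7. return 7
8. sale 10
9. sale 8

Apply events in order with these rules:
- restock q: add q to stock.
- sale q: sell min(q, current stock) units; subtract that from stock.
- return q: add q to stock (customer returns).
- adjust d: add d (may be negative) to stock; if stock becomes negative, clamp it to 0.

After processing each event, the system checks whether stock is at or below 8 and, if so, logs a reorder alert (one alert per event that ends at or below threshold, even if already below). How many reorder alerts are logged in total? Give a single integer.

Answer: 0

Derivation:
Processing events:
Start: stock = 33
  Event 1 (sale 18): sell min(18,33)=18. stock: 33 - 18 = 15. total_sold = 18
  Event 2 (sale 2): sell min(2,15)=2. stock: 15 - 2 = 13. total_sold = 20
  Event 3 (return 7): 13 + 7 = 20
  Event 4 (restock 35): 20 + 35 = 55
  Event 5 (restock 6): 55 + 6 = 61
  Event 6 (adjust -5): 61 + -5 = 56
  Event 7 (return 7): 56 + 7 = 63
  Event 8 (sale 10): sell min(10,63)=10. stock: 63 - 10 = 53. total_sold = 30
  Event 9 (sale 8): sell min(8,53)=8. stock: 53 - 8 = 45. total_sold = 38
Final: stock = 45, total_sold = 38

Checking against threshold 8:
  After event 1: stock=15 > 8
  After event 2: stock=13 > 8
  After event 3: stock=20 > 8
  After event 4: stock=55 > 8
  After event 5: stock=61 > 8
  After event 6: stock=56 > 8
  After event 7: stock=63 > 8
  After event 8: stock=53 > 8
  After event 9: stock=45 > 8
Alert events: []. Count = 0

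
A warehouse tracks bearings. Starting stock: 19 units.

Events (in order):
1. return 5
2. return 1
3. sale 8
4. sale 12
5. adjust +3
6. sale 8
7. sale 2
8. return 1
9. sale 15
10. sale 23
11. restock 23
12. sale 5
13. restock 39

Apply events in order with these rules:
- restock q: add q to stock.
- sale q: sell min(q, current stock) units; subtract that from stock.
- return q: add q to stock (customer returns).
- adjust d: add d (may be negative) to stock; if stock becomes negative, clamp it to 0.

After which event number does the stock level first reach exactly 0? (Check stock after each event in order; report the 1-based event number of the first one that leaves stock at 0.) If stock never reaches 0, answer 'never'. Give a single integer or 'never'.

Processing events:
Start: stock = 19
  Event 1 (return 5): 19 + 5 = 24
  Event 2 (return 1): 24 + 1 = 25
  Event 3 (sale 8): sell min(8,25)=8. stock: 25 - 8 = 17. total_sold = 8
  Event 4 (sale 12): sell min(12,17)=12. stock: 17 - 12 = 5. total_sold = 20
  Event 5 (adjust +3): 5 + 3 = 8
  Event 6 (sale 8): sell min(8,8)=8. stock: 8 - 8 = 0. total_sold = 28
  Event 7 (sale 2): sell min(2,0)=0. stock: 0 - 0 = 0. total_sold = 28
  Event 8 (return 1): 0 + 1 = 1
  Event 9 (sale 15): sell min(15,1)=1. stock: 1 - 1 = 0. total_sold = 29
  Event 10 (sale 23): sell min(23,0)=0. stock: 0 - 0 = 0. total_sold = 29
  Event 11 (restock 23): 0 + 23 = 23
  Event 12 (sale 5): sell min(5,23)=5. stock: 23 - 5 = 18. total_sold = 34
  Event 13 (restock 39): 18 + 39 = 57
Final: stock = 57, total_sold = 34

First zero at event 6.

Answer: 6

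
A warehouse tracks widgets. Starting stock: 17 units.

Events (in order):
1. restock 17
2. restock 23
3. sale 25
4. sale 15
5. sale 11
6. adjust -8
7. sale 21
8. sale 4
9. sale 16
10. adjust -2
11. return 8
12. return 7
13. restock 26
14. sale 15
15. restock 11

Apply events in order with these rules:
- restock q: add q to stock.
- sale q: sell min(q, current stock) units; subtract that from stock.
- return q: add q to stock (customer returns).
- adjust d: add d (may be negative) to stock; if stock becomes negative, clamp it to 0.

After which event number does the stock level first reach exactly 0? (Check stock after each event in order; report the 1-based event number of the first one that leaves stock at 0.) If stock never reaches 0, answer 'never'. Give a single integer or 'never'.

Answer: 6

Derivation:
Processing events:
Start: stock = 17
  Event 1 (restock 17): 17 + 17 = 34
  Event 2 (restock 23): 34 + 23 = 57
  Event 3 (sale 25): sell min(25,57)=25. stock: 57 - 25 = 32. total_sold = 25
  Event 4 (sale 15): sell min(15,32)=15. stock: 32 - 15 = 17. total_sold = 40
  Event 5 (sale 11): sell min(11,17)=11. stock: 17 - 11 = 6. total_sold = 51
  Event 6 (adjust -8): 6 + -8 = 0 (clamped to 0)
  Event 7 (sale 21): sell min(21,0)=0. stock: 0 - 0 = 0. total_sold = 51
  Event 8 (sale 4): sell min(4,0)=0. stock: 0 - 0 = 0. total_sold = 51
  Event 9 (sale 16): sell min(16,0)=0. stock: 0 - 0 = 0. total_sold = 51
  Event 10 (adjust -2): 0 + -2 = 0 (clamped to 0)
  Event 11 (return 8): 0 + 8 = 8
  Event 12 (return 7): 8 + 7 = 15
  Event 13 (restock 26): 15 + 26 = 41
  Event 14 (sale 15): sell min(15,41)=15. stock: 41 - 15 = 26. total_sold = 66
  Event 15 (restock 11): 26 + 11 = 37
Final: stock = 37, total_sold = 66

First zero at event 6.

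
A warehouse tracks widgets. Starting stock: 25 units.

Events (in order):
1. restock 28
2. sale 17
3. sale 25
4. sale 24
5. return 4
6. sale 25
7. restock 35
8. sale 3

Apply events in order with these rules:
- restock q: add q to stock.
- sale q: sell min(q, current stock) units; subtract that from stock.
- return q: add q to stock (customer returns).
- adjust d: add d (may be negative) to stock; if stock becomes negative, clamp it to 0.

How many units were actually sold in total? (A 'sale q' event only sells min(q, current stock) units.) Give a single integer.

Answer: 60

Derivation:
Processing events:
Start: stock = 25
  Event 1 (restock 28): 25 + 28 = 53
  Event 2 (sale 17): sell min(17,53)=17. stock: 53 - 17 = 36. total_sold = 17
  Event 3 (sale 25): sell min(25,36)=25. stock: 36 - 25 = 11. total_sold = 42
  Event 4 (sale 24): sell min(24,11)=11. stock: 11 - 11 = 0. total_sold = 53
  Event 5 (return 4): 0 + 4 = 4
  Event 6 (sale 25): sell min(25,4)=4. stock: 4 - 4 = 0. total_sold = 57
  Event 7 (restock 35): 0 + 35 = 35
  Event 8 (sale 3): sell min(3,35)=3. stock: 35 - 3 = 32. total_sold = 60
Final: stock = 32, total_sold = 60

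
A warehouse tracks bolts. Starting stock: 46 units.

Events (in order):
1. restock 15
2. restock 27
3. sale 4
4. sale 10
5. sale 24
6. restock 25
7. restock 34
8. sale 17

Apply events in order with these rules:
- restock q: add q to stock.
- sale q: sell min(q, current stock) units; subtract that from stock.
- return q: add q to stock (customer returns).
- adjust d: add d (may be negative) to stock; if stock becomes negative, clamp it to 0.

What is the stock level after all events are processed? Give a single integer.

Answer: 92

Derivation:
Processing events:
Start: stock = 46
  Event 1 (restock 15): 46 + 15 = 61
  Event 2 (restock 27): 61 + 27 = 88
  Event 3 (sale 4): sell min(4,88)=4. stock: 88 - 4 = 84. total_sold = 4
  Event 4 (sale 10): sell min(10,84)=10. stock: 84 - 10 = 74. total_sold = 14
  Event 5 (sale 24): sell min(24,74)=24. stock: 74 - 24 = 50. total_sold = 38
  Event 6 (restock 25): 50 + 25 = 75
  Event 7 (restock 34): 75 + 34 = 109
  Event 8 (sale 17): sell min(17,109)=17. stock: 109 - 17 = 92. total_sold = 55
Final: stock = 92, total_sold = 55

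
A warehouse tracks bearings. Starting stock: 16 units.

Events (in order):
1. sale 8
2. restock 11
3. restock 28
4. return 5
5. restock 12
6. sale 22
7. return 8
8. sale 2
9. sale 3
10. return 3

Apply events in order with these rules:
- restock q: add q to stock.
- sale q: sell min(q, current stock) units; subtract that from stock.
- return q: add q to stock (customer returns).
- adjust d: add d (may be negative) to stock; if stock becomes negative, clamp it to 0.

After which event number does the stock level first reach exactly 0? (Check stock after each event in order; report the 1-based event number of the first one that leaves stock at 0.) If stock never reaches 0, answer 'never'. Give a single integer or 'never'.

Answer: never

Derivation:
Processing events:
Start: stock = 16
  Event 1 (sale 8): sell min(8,16)=8. stock: 16 - 8 = 8. total_sold = 8
  Event 2 (restock 11): 8 + 11 = 19
  Event 3 (restock 28): 19 + 28 = 47
  Event 4 (return 5): 47 + 5 = 52
  Event 5 (restock 12): 52 + 12 = 64
  Event 6 (sale 22): sell min(22,64)=22. stock: 64 - 22 = 42. total_sold = 30
  Event 7 (return 8): 42 + 8 = 50
  Event 8 (sale 2): sell min(2,50)=2. stock: 50 - 2 = 48. total_sold = 32
  Event 9 (sale 3): sell min(3,48)=3. stock: 48 - 3 = 45. total_sold = 35
  Event 10 (return 3): 45 + 3 = 48
Final: stock = 48, total_sold = 35

Stock never reaches 0.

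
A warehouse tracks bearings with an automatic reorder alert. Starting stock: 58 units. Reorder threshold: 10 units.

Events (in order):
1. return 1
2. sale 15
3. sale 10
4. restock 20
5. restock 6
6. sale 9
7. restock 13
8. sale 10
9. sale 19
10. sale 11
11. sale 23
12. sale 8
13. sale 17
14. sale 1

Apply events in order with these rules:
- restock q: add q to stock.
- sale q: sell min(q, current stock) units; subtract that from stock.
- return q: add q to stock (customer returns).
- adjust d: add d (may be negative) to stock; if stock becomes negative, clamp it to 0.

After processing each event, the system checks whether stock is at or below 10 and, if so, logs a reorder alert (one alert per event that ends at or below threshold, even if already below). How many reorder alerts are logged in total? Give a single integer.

Answer: 4

Derivation:
Processing events:
Start: stock = 58
  Event 1 (return 1): 58 + 1 = 59
  Event 2 (sale 15): sell min(15,59)=15. stock: 59 - 15 = 44. total_sold = 15
  Event 3 (sale 10): sell min(10,44)=10. stock: 44 - 10 = 34. total_sold = 25
  Event 4 (restock 20): 34 + 20 = 54
  Event 5 (restock 6): 54 + 6 = 60
  Event 6 (sale 9): sell min(9,60)=9. stock: 60 - 9 = 51. total_sold = 34
  Event 7 (restock 13): 51 + 13 = 64
  Event 8 (sale 10): sell min(10,64)=10. stock: 64 - 10 = 54. total_sold = 44
  Event 9 (sale 19): sell min(19,54)=19. stock: 54 - 19 = 35. total_sold = 63
  Event 10 (sale 11): sell min(11,35)=11. stock: 35 - 11 = 24. total_sold = 74
  Event 11 (sale 23): sell min(23,24)=23. stock: 24 - 23 = 1. total_sold = 97
  Event 12 (sale 8): sell min(8,1)=1. stock: 1 - 1 = 0. total_sold = 98
  Event 13 (sale 17): sell min(17,0)=0. stock: 0 - 0 = 0. total_sold = 98
  Event 14 (sale 1): sell min(1,0)=0. stock: 0 - 0 = 0. total_sold = 98
Final: stock = 0, total_sold = 98

Checking against threshold 10:
  After event 1: stock=59 > 10
  After event 2: stock=44 > 10
  After event 3: stock=34 > 10
  After event 4: stock=54 > 10
  After event 5: stock=60 > 10
  After event 6: stock=51 > 10
  After event 7: stock=64 > 10
  After event 8: stock=54 > 10
  After event 9: stock=35 > 10
  After event 10: stock=24 > 10
  After event 11: stock=1 <= 10 -> ALERT
  After event 12: stock=0 <= 10 -> ALERT
  After event 13: stock=0 <= 10 -> ALERT
  After event 14: stock=0 <= 10 -> ALERT
Alert events: [11, 12, 13, 14]. Count = 4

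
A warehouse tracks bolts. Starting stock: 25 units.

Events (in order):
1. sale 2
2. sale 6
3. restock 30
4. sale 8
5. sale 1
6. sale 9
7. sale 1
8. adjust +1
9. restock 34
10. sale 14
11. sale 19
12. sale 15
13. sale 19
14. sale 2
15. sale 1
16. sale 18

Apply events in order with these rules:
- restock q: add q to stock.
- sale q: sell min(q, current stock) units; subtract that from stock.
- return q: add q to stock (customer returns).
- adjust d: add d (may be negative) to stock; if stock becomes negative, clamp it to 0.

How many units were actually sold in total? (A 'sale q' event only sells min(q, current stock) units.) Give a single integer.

Answer: 90

Derivation:
Processing events:
Start: stock = 25
  Event 1 (sale 2): sell min(2,25)=2. stock: 25 - 2 = 23. total_sold = 2
  Event 2 (sale 6): sell min(6,23)=6. stock: 23 - 6 = 17. total_sold = 8
  Event 3 (restock 30): 17 + 30 = 47
  Event 4 (sale 8): sell min(8,47)=8. stock: 47 - 8 = 39. total_sold = 16
  Event 5 (sale 1): sell min(1,39)=1. stock: 39 - 1 = 38. total_sold = 17
  Event 6 (sale 9): sell min(9,38)=9. stock: 38 - 9 = 29. total_sold = 26
  Event 7 (sale 1): sell min(1,29)=1. stock: 29 - 1 = 28. total_sold = 27
  Event 8 (adjust +1): 28 + 1 = 29
  Event 9 (restock 34): 29 + 34 = 63
  Event 10 (sale 14): sell min(14,63)=14. stock: 63 - 14 = 49. total_sold = 41
  Event 11 (sale 19): sell min(19,49)=19. stock: 49 - 19 = 30. total_sold = 60
  Event 12 (sale 15): sell min(15,30)=15. stock: 30 - 15 = 15. total_sold = 75
  Event 13 (sale 19): sell min(19,15)=15. stock: 15 - 15 = 0. total_sold = 90
  Event 14 (sale 2): sell min(2,0)=0. stock: 0 - 0 = 0. total_sold = 90
  Event 15 (sale 1): sell min(1,0)=0. stock: 0 - 0 = 0. total_sold = 90
  Event 16 (sale 18): sell min(18,0)=0. stock: 0 - 0 = 0. total_sold = 90
Final: stock = 0, total_sold = 90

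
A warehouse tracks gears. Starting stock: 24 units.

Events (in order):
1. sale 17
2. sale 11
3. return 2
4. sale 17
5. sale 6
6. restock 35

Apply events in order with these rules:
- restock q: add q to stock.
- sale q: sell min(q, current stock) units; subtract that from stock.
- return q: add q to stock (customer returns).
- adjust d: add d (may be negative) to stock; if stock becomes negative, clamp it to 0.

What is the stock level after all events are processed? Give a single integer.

Processing events:
Start: stock = 24
  Event 1 (sale 17): sell min(17,24)=17. stock: 24 - 17 = 7. total_sold = 17
  Event 2 (sale 11): sell min(11,7)=7. stock: 7 - 7 = 0. total_sold = 24
  Event 3 (return 2): 0 + 2 = 2
  Event 4 (sale 17): sell min(17,2)=2. stock: 2 - 2 = 0. total_sold = 26
  Event 5 (sale 6): sell min(6,0)=0. stock: 0 - 0 = 0. total_sold = 26
  Event 6 (restock 35): 0 + 35 = 35
Final: stock = 35, total_sold = 26

Answer: 35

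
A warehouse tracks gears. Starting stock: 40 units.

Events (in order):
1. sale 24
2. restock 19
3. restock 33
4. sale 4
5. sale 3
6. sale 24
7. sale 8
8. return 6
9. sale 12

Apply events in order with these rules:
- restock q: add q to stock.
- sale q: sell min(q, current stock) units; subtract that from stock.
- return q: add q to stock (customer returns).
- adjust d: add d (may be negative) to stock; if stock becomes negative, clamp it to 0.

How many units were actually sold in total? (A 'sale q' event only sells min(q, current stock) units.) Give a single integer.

Answer: 75

Derivation:
Processing events:
Start: stock = 40
  Event 1 (sale 24): sell min(24,40)=24. stock: 40 - 24 = 16. total_sold = 24
  Event 2 (restock 19): 16 + 19 = 35
  Event 3 (restock 33): 35 + 33 = 68
  Event 4 (sale 4): sell min(4,68)=4. stock: 68 - 4 = 64. total_sold = 28
  Event 5 (sale 3): sell min(3,64)=3. stock: 64 - 3 = 61. total_sold = 31
  Event 6 (sale 24): sell min(24,61)=24. stock: 61 - 24 = 37. total_sold = 55
  Event 7 (sale 8): sell min(8,37)=8. stock: 37 - 8 = 29. total_sold = 63
  Event 8 (return 6): 29 + 6 = 35
  Event 9 (sale 12): sell min(12,35)=12. stock: 35 - 12 = 23. total_sold = 75
Final: stock = 23, total_sold = 75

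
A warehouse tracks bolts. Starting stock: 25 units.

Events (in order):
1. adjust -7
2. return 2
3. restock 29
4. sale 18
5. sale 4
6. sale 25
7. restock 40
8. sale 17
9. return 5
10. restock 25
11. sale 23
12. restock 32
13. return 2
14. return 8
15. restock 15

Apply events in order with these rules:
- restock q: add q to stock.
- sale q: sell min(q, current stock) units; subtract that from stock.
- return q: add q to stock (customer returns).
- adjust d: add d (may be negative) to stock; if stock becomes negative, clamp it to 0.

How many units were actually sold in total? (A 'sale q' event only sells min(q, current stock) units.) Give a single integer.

Answer: 87

Derivation:
Processing events:
Start: stock = 25
  Event 1 (adjust -7): 25 + -7 = 18
  Event 2 (return 2): 18 + 2 = 20
  Event 3 (restock 29): 20 + 29 = 49
  Event 4 (sale 18): sell min(18,49)=18. stock: 49 - 18 = 31. total_sold = 18
  Event 5 (sale 4): sell min(4,31)=4. stock: 31 - 4 = 27. total_sold = 22
  Event 6 (sale 25): sell min(25,27)=25. stock: 27 - 25 = 2. total_sold = 47
  Event 7 (restock 40): 2 + 40 = 42
  Event 8 (sale 17): sell min(17,42)=17. stock: 42 - 17 = 25. total_sold = 64
  Event 9 (return 5): 25 + 5 = 30
  Event 10 (restock 25): 30 + 25 = 55
  Event 11 (sale 23): sell min(23,55)=23. stock: 55 - 23 = 32. total_sold = 87
  Event 12 (restock 32): 32 + 32 = 64
  Event 13 (return 2): 64 + 2 = 66
  Event 14 (return 8): 66 + 8 = 74
  Event 15 (restock 15): 74 + 15 = 89
Final: stock = 89, total_sold = 87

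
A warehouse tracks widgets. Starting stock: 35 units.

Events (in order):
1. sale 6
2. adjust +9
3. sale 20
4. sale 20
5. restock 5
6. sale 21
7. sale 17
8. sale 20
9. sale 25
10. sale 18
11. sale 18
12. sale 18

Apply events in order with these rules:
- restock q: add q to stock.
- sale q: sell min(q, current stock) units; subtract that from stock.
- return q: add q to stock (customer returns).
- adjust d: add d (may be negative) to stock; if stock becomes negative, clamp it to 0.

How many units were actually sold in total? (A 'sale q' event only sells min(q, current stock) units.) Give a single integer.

Processing events:
Start: stock = 35
  Event 1 (sale 6): sell min(6,35)=6. stock: 35 - 6 = 29. total_sold = 6
  Event 2 (adjust +9): 29 + 9 = 38
  Event 3 (sale 20): sell min(20,38)=20. stock: 38 - 20 = 18. total_sold = 26
  Event 4 (sale 20): sell min(20,18)=18. stock: 18 - 18 = 0. total_sold = 44
  Event 5 (restock 5): 0 + 5 = 5
  Event 6 (sale 21): sell min(21,5)=5. stock: 5 - 5 = 0. total_sold = 49
  Event 7 (sale 17): sell min(17,0)=0. stock: 0 - 0 = 0. total_sold = 49
  Event 8 (sale 20): sell min(20,0)=0. stock: 0 - 0 = 0. total_sold = 49
  Event 9 (sale 25): sell min(25,0)=0. stock: 0 - 0 = 0. total_sold = 49
  Event 10 (sale 18): sell min(18,0)=0. stock: 0 - 0 = 0. total_sold = 49
  Event 11 (sale 18): sell min(18,0)=0. stock: 0 - 0 = 0. total_sold = 49
  Event 12 (sale 18): sell min(18,0)=0. stock: 0 - 0 = 0. total_sold = 49
Final: stock = 0, total_sold = 49

Answer: 49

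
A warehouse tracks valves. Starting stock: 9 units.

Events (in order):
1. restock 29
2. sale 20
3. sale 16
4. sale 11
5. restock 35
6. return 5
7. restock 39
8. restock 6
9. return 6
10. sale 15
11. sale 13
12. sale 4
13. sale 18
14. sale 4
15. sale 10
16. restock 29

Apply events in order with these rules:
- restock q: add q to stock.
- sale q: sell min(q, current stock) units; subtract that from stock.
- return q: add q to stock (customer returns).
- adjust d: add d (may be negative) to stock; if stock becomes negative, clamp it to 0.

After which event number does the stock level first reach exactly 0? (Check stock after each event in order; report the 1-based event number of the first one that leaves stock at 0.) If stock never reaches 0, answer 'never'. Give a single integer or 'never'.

Answer: 4

Derivation:
Processing events:
Start: stock = 9
  Event 1 (restock 29): 9 + 29 = 38
  Event 2 (sale 20): sell min(20,38)=20. stock: 38 - 20 = 18. total_sold = 20
  Event 3 (sale 16): sell min(16,18)=16. stock: 18 - 16 = 2. total_sold = 36
  Event 4 (sale 11): sell min(11,2)=2. stock: 2 - 2 = 0. total_sold = 38
  Event 5 (restock 35): 0 + 35 = 35
  Event 6 (return 5): 35 + 5 = 40
  Event 7 (restock 39): 40 + 39 = 79
  Event 8 (restock 6): 79 + 6 = 85
  Event 9 (return 6): 85 + 6 = 91
  Event 10 (sale 15): sell min(15,91)=15. stock: 91 - 15 = 76. total_sold = 53
  Event 11 (sale 13): sell min(13,76)=13. stock: 76 - 13 = 63. total_sold = 66
  Event 12 (sale 4): sell min(4,63)=4. stock: 63 - 4 = 59. total_sold = 70
  Event 13 (sale 18): sell min(18,59)=18. stock: 59 - 18 = 41. total_sold = 88
  Event 14 (sale 4): sell min(4,41)=4. stock: 41 - 4 = 37. total_sold = 92
  Event 15 (sale 10): sell min(10,37)=10. stock: 37 - 10 = 27. total_sold = 102
  Event 16 (restock 29): 27 + 29 = 56
Final: stock = 56, total_sold = 102

First zero at event 4.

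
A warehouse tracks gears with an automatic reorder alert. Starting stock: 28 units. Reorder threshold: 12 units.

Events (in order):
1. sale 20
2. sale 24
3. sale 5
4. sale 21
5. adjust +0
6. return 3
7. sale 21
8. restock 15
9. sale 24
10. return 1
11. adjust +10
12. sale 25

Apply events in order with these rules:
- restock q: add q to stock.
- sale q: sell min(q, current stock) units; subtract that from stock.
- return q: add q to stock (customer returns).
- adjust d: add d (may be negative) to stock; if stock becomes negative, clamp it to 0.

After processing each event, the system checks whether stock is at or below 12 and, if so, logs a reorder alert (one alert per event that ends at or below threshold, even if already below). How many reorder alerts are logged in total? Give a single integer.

Processing events:
Start: stock = 28
  Event 1 (sale 20): sell min(20,28)=20. stock: 28 - 20 = 8. total_sold = 20
  Event 2 (sale 24): sell min(24,8)=8. stock: 8 - 8 = 0. total_sold = 28
  Event 3 (sale 5): sell min(5,0)=0. stock: 0 - 0 = 0. total_sold = 28
  Event 4 (sale 21): sell min(21,0)=0. stock: 0 - 0 = 0. total_sold = 28
  Event 5 (adjust +0): 0 + 0 = 0
  Event 6 (return 3): 0 + 3 = 3
  Event 7 (sale 21): sell min(21,3)=3. stock: 3 - 3 = 0. total_sold = 31
  Event 8 (restock 15): 0 + 15 = 15
  Event 9 (sale 24): sell min(24,15)=15. stock: 15 - 15 = 0. total_sold = 46
  Event 10 (return 1): 0 + 1 = 1
  Event 11 (adjust +10): 1 + 10 = 11
  Event 12 (sale 25): sell min(25,11)=11. stock: 11 - 11 = 0. total_sold = 57
Final: stock = 0, total_sold = 57

Checking against threshold 12:
  After event 1: stock=8 <= 12 -> ALERT
  After event 2: stock=0 <= 12 -> ALERT
  After event 3: stock=0 <= 12 -> ALERT
  After event 4: stock=0 <= 12 -> ALERT
  After event 5: stock=0 <= 12 -> ALERT
  After event 6: stock=3 <= 12 -> ALERT
  After event 7: stock=0 <= 12 -> ALERT
  After event 8: stock=15 > 12
  After event 9: stock=0 <= 12 -> ALERT
  After event 10: stock=1 <= 12 -> ALERT
  After event 11: stock=11 <= 12 -> ALERT
  After event 12: stock=0 <= 12 -> ALERT
Alert events: [1, 2, 3, 4, 5, 6, 7, 9, 10, 11, 12]. Count = 11

Answer: 11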